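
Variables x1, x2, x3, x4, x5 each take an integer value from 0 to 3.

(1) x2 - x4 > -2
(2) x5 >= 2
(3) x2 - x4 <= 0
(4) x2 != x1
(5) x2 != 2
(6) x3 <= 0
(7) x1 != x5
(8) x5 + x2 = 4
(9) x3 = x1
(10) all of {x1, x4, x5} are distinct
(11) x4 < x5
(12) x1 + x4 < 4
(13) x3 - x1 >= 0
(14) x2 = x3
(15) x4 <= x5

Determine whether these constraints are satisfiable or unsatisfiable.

From constraints 9 and 14, x2 = x3 = x1, so x2 = x1. But constraint 4 says x2 ≠ x1. Contradiction.

Unsatisfiable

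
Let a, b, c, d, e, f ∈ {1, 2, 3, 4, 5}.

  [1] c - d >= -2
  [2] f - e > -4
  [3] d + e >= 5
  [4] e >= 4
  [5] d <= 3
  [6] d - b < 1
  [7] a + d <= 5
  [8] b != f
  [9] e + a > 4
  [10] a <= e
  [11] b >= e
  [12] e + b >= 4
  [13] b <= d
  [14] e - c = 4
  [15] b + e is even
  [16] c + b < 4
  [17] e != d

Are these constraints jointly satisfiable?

Unsatisfiable

From constraints 4 and 11: b ≥ e and e ≥ 4, so b ≥ 4. From constraints 5 and 13: b ≤ d and d ≤ 3, so b ≤ 3. But 3 < 4, so no value of b works.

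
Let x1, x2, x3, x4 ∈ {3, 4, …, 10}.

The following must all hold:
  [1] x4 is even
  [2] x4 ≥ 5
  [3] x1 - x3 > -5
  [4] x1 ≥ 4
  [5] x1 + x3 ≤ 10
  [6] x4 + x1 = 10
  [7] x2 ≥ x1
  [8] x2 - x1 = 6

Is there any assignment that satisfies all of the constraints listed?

The assignment x1 = 4, x2 = 10, x3 = 6, x4 = 6 works:
  constraint 3 holds since x1 - x3 = -2.
  constraint 5 holds since x1 + x3 = 10.
  constraint 6 holds since x4 + x1 = 10.
The rest check out directly.

Satisfiable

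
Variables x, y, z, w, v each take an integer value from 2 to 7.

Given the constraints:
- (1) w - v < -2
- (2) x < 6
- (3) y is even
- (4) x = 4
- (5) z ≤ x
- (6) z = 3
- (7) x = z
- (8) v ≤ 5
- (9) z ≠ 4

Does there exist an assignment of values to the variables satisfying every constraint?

Constraint 4 fixes x = 4 and constraint 6 fixes z = 3, but constraint 7 requires x = z. Since 4 ≠ 3, contradiction.

Unsatisfiable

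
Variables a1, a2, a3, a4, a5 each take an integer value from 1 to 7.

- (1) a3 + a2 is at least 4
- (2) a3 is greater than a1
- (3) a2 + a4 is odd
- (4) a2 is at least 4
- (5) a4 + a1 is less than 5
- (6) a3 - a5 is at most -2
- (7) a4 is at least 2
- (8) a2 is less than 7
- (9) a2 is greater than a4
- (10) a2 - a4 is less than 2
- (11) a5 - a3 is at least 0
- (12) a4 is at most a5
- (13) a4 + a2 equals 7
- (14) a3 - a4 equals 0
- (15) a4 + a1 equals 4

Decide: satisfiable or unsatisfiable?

Satisfiable

The assignment a1 = 1, a2 = 4, a3 = 3, a4 = 3, a5 = 6 works:
  constraint 1 holds since a3 + a2 = 7.
  constraint 5 holds since a4 + a1 = 4.
  constraint 6 holds since a3 - a5 = -3.
The rest check out directly.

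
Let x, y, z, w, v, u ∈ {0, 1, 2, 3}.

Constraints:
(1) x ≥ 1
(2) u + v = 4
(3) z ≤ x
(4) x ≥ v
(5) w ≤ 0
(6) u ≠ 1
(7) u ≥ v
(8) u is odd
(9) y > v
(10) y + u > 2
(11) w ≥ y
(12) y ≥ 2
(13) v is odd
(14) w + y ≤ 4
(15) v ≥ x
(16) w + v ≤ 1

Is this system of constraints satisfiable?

Unsatisfiable

From constraints 11 and 12: w ≥ y ≥ 2. From constraints 1 and 15: v ≥ x ≥ 1. Hence w + v ≥ 3. But constraint 16 requires w + v ≤ 1, and 1 < 3. Contradiction.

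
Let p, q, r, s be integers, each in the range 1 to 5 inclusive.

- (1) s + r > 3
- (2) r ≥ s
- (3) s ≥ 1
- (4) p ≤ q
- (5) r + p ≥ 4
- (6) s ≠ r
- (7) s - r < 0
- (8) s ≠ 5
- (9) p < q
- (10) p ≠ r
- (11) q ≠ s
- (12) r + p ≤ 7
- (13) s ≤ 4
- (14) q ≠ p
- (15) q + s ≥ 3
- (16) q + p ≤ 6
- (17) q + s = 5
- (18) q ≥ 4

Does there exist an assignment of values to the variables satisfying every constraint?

Try p = 1, q = 4, r = 4, s = 1.
Check constraint 1: s + r = 5; constraint 5: r + p = 5. The remaining constraints are straightforward to verify.

Satisfiable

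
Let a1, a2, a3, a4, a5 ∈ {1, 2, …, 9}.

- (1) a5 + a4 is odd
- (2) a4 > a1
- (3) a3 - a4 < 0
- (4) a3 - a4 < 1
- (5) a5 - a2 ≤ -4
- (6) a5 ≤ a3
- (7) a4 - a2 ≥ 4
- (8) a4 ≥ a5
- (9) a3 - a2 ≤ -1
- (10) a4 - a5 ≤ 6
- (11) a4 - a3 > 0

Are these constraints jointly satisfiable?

Constraints 5, 7, and 10 give a4 − a2 ≥ 4, a2 − a5 ≥ 4, a5 − a4 ≥ -6.
Adding all 3 inequalities: the left sides telescope to 0, and the right sides sum to 4 + 4 + (-6) = 2. So 0 ≥ 2, which is false.

Unsatisfiable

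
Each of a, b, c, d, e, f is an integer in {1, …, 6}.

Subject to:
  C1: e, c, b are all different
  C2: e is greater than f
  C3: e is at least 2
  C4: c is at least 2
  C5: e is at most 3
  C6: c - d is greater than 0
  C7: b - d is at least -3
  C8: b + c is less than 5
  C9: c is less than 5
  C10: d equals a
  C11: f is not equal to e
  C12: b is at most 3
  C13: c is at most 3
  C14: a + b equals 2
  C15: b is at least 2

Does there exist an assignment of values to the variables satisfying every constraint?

Unsatisfiable

Constraints 3, 4, 5, 12, 13, and 15 confine each of e, c, b to the 2 values {2, 3}.
Constraint 1 requires all 3 of them to be distinct, but only 2 values are available — impossible by the pigeonhole principle.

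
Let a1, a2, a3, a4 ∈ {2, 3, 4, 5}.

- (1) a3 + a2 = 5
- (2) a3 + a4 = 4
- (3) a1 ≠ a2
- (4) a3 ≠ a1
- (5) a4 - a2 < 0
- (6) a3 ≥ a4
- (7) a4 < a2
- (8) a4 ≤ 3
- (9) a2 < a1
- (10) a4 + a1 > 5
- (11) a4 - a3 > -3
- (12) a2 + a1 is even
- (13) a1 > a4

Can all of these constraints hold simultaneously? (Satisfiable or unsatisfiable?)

Satisfiable

Take a1 = 5, a2 = 3, a3 = 2, a4 = 2. Then constraint 1: a3 + a2 = 5; constraint 2: a3 + a4 = 4, and every other listed constraint is also met.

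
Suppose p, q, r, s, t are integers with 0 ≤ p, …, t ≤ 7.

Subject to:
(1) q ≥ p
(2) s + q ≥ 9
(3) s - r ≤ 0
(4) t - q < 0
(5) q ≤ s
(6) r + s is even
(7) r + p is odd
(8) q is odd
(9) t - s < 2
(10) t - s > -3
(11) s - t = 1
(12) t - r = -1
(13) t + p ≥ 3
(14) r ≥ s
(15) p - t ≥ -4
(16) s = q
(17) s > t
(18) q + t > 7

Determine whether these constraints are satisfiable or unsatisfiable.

Satisfiable

Setting (p, q, r, s, t) = (2, 5, 5, 5, 4) satisfies everything: constraint 2: s + q = 10; constraint 3: s - r = 0, and the others follow.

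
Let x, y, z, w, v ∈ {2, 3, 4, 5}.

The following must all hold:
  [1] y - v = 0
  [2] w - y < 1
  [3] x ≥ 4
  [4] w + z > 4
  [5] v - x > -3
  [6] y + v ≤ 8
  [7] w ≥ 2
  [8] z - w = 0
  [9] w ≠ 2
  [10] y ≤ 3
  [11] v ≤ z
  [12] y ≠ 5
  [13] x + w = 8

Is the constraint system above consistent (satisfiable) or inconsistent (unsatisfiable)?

Take x = 5, y = 3, z = 3, w = 3, v = 3. Then constraint 1: y - v = 0; constraint 2: w - y = 0; constraint 4: w + z = 6, and every other listed constraint is also met.

Satisfiable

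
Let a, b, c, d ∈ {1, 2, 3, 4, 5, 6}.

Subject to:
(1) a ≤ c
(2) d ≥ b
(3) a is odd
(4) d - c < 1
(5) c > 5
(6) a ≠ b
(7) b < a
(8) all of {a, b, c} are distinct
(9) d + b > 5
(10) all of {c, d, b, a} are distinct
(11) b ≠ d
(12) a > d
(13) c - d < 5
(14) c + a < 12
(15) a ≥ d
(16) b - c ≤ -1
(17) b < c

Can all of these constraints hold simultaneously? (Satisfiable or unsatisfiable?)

Setting (a, b, c, d) = (5, 2, 6, 4) satisfies everything: constraint 4: d - c = -2; constraint 9: d + b = 6; constraint 13: c - d = 2, and the others follow.

Satisfiable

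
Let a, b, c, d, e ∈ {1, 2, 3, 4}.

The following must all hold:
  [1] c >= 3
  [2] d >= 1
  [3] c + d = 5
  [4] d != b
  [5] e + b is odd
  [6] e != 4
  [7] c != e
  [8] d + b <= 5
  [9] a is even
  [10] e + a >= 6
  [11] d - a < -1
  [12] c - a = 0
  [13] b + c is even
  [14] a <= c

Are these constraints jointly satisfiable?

Satisfiable

Take a = 4, b = 4, c = 4, d = 1, e = 3. Then constraint 3: c + d = 5; constraint 8: d + b = 5; constraint 10: e + a = 7, and every other listed constraint is also met.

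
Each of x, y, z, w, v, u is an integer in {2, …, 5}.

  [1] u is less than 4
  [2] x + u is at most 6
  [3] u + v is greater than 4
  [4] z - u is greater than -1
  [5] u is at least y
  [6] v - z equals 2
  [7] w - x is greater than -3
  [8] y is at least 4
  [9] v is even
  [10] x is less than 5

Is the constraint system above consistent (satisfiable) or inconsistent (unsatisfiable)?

From constraints 5 and 8: u ≥ y and y ≥ 4, so u ≥ 4. From constraint 1: u ≤ 3. But 3 < 4, so no value of u works.

Unsatisfiable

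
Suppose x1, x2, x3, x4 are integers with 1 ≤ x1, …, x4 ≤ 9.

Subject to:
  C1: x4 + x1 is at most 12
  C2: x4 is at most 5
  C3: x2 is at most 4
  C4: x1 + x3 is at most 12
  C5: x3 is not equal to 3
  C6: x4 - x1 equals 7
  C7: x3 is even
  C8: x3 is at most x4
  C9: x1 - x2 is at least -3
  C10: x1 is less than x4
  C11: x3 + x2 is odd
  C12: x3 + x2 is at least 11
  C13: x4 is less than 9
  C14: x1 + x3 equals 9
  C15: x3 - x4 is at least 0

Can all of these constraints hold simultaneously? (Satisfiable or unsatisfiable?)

Unsatisfiable

From constraints 2 and 8: x3 ≤ x4 ≤ 5. From constraint 3: x2 ≤ 4. Hence x3 + x2 ≤ 9. But constraint 12 requires x3 + x2 ≥ 11, and 11 > 9. Contradiction.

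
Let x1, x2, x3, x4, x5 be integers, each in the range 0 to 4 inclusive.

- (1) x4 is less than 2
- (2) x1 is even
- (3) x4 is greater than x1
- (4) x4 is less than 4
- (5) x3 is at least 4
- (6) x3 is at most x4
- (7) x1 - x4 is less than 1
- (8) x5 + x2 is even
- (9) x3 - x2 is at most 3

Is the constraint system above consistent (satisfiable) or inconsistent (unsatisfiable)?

Unsatisfiable

From constraints 5 and 6: x4 ≥ x3 and x3 ≥ 4, so x4 ≥ 4. From constraint 1: x4 ≤ 1. But 1 < 4, so no value of x4 works.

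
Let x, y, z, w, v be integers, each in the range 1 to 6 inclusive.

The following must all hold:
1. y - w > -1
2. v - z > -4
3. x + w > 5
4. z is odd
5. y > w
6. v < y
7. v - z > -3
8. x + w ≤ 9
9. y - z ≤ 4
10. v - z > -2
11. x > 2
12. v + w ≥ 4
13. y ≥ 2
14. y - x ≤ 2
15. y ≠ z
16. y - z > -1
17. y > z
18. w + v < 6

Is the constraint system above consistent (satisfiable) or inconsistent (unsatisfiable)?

Satisfiable

Take x = 5, y = 5, z = 3, w = 3, v = 2. Then constraint 1: y - w = 2; constraint 2: v - z = -1; constraint 3: x + w = 8, and every other listed constraint is also met.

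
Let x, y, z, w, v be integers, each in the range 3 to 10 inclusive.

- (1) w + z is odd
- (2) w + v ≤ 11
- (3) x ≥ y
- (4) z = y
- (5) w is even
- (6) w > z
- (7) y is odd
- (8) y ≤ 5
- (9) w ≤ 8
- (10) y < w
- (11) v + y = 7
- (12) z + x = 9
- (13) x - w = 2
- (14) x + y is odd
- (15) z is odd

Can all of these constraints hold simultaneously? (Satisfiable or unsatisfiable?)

Try x = 6, y = 3, z = 3, w = 4, v = 4.
Check constraint 2: w + v = 8; constraint 11: v + y = 7; constraint 12: z + x = 9. The remaining constraints are straightforward to verify.

Satisfiable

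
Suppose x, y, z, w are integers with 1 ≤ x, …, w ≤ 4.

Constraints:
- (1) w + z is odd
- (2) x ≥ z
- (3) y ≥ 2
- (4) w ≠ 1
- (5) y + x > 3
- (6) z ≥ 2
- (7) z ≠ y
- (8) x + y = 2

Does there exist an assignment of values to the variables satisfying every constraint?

Unsatisfiable

From constraints 2 and 6: x ≥ z ≥ 2. From constraint 3: y ≥ 2. Hence x + y ≥ 4. But constraint 8 requires x + y = 2, and 2 < 4. Contradiction.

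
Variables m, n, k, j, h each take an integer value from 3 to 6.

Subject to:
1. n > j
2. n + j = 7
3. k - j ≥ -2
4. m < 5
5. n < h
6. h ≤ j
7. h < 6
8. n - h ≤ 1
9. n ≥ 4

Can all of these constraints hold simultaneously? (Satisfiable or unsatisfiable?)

Constraints 1, 5, and 6 give n < h, h ≤ j, j < n. Chaining: n < h ≤ j < n, which forces n < n — impossible.

Unsatisfiable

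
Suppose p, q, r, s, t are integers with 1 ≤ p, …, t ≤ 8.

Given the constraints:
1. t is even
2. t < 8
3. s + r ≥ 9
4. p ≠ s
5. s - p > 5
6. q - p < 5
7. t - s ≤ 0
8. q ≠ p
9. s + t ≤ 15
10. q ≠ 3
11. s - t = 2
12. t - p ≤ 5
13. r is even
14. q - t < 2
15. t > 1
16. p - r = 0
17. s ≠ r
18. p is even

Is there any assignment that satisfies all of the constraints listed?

Satisfiable

The assignment p = 2, q = 6, r = 2, s = 8, t = 6 works:
  constraint 3 holds since s + r = 10.
  constraint 5 holds since s - p = 6.
The rest check out directly.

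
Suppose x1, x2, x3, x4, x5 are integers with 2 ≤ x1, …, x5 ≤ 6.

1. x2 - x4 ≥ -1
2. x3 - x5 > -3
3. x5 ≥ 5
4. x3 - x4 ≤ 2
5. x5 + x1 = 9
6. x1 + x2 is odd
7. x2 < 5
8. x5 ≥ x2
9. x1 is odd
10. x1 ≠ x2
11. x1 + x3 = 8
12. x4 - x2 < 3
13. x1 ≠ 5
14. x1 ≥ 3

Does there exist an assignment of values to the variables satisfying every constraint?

Take x1 = 3, x2 = 2, x3 = 5, x4 = 3, x5 = 6. Then constraint 1: x2 - x4 = -1; constraint 2: x3 - x5 = -1, and every other listed constraint is also met.

Satisfiable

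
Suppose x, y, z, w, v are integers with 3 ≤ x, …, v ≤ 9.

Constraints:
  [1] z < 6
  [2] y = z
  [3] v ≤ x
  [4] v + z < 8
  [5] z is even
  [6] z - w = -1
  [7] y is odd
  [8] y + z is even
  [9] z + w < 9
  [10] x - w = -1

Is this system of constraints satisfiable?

Unsatisfiable

Constraint 7 makes y odd and constraint 5 makes z even, so y + z must be odd. Constraint 8 says y + z is even — contradiction.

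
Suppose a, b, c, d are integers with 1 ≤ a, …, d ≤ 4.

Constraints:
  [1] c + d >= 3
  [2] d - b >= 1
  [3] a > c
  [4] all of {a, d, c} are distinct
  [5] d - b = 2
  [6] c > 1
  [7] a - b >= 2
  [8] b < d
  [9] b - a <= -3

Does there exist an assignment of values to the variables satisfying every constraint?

Satisfiable

Take a = 4, b = 1, c = 2, d = 3. Then constraint 1: c + d = 5; constraint 2: d - b = 2; constraint 5: d - b = 2, and every other listed constraint is also met.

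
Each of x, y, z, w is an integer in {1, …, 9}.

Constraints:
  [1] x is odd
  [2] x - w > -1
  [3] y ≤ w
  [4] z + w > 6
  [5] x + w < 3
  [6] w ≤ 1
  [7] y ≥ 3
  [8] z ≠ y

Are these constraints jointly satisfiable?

From constraint 7: y ≥ 3. From constraints 3 and 6: y ≤ w and w ≤ 1, so y ≤ 1. But 1 < 3, so no value of y works.

Unsatisfiable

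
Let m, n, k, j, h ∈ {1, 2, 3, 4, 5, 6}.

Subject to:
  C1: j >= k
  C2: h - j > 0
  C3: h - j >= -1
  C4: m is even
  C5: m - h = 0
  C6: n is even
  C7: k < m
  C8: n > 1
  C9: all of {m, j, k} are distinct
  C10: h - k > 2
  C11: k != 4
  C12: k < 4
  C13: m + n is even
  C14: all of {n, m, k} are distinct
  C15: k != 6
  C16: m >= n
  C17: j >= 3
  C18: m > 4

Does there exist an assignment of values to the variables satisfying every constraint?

Satisfiable

Try m = 6, n = 2, k = 1, j = 5, h = 6.
Check constraint 2: h - j = 1; constraint 3: h - j = 1; constraint 5: m - h = 0. The remaining constraints are straightforward to verify.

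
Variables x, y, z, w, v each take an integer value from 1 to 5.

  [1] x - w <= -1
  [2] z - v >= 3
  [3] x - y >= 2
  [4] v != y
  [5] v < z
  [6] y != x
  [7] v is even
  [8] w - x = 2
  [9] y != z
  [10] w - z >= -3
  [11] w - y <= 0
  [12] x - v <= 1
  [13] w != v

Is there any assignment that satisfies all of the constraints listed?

Unsatisfiable

Constraints 2, 3, 10, 11, and 12 give z − v ≥ 3, v − x ≥ -1, x − y ≥ 2, y − w ≥ 0, w − z ≥ -3.
Adding all 5 inequalities: the left sides telescope to 0, and the right sides sum to 3 + (-1) + 2 + 0 + (-3) = 1. So 0 ≥ 1, which is false.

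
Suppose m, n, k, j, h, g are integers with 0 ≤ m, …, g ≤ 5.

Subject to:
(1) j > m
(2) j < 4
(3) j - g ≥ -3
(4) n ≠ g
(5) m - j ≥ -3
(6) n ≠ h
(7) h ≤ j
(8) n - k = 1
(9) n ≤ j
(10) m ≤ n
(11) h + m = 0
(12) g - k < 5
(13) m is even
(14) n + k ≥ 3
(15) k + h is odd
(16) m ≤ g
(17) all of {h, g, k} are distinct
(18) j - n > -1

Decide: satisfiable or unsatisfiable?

Satisfiable

Take m = 0, n = 2, k = 1, j = 2, h = 0, g = 3. Then constraint 3: j - g = -1; constraint 5: m - j = -2, and every other listed constraint is also met.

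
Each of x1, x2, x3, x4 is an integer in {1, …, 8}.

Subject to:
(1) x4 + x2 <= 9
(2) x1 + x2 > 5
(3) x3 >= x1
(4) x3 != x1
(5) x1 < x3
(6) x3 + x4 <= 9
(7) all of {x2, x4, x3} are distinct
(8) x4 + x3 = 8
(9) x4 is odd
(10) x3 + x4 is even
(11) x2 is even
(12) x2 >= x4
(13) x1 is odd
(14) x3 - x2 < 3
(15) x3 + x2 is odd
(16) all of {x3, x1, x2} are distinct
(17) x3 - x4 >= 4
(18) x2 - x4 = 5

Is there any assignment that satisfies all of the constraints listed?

Satisfiable

Setting (x1, x2, x3, x4) = (1, 6, 7, 1) satisfies everything: constraint 1: x4 + x2 = 7; constraint 2: x1 + x2 = 7; constraint 6: x3 + x4 = 8, and the others follow.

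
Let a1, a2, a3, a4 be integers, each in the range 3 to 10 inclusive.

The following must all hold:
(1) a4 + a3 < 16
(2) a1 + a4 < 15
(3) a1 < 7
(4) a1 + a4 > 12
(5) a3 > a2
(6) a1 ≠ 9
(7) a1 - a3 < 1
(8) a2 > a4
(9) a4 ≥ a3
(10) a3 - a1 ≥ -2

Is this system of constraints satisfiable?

Constraints 5, 8, and 9 give a3 ≤ a4, a4 < a2, a2 < a3. Chaining: a3 ≤ a4 < a2 < a3, which forces a3 < a3 — impossible.

Unsatisfiable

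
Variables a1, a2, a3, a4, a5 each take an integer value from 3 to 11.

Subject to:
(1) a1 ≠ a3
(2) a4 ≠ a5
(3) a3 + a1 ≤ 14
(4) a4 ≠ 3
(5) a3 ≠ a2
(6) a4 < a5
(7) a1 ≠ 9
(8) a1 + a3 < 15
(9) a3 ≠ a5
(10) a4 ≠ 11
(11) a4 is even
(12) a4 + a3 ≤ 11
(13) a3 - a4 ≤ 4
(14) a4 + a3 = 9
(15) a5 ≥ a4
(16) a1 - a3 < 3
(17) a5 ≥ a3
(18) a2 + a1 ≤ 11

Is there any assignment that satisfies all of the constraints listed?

Satisfiable

Take a1 = 7, a2 = 4, a3 = 5, a4 = 4, a5 = 11. Then constraint 3: a3 + a1 = 12; constraint 8: a1 + a3 = 12, and every other listed constraint is also met.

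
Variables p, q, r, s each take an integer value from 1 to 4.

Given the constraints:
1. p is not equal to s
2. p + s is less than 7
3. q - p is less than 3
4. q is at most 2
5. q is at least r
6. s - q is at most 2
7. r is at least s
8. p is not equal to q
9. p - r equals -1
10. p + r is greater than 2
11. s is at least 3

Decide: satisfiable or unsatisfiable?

From constraints 7 and 11: r ≥ s and s ≥ 3, so r ≥ 3. From constraints 4 and 5: r ≤ q and q ≤ 2, so r ≤ 2. But 2 < 3, so no value of r works.

Unsatisfiable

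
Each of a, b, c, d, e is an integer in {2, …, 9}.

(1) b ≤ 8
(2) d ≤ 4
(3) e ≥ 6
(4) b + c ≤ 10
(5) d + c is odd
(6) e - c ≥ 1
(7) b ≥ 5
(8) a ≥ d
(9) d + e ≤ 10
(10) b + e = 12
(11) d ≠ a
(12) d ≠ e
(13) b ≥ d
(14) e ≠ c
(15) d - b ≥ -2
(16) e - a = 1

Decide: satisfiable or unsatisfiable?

Satisfiable

Setting (a, b, c, d, e) = (5, 6, 3, 4, 6) satisfies everything: constraint 4: b + c = 9; constraint 6: e - c = 3; constraint 9: d + e = 10, and the others follow.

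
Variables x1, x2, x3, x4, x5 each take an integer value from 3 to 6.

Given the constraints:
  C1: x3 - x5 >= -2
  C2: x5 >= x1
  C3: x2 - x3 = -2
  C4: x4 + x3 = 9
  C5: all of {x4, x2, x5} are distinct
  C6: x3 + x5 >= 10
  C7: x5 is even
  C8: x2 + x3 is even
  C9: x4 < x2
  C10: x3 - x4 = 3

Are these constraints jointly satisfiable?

Try x1 = 6, x2 = 4, x3 = 6, x4 = 3, x5 = 6.
Check constraint 1: x3 - x5 = 0; constraint 3: x2 - x3 = -2. The remaining constraints are straightforward to verify.

Satisfiable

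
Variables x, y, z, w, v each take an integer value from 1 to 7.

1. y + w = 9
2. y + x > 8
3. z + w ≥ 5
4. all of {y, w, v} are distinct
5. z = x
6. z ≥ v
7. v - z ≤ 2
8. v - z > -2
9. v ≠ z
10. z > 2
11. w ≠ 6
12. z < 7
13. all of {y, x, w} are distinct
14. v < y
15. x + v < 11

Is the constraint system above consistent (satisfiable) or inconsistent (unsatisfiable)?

Try x = 5, y = 6, z = 5, w = 3, v = 4.
Check constraint 1: y + w = 9; constraint 2: y + x = 11; constraint 3: z + w = 8. The remaining constraints are straightforward to verify.

Satisfiable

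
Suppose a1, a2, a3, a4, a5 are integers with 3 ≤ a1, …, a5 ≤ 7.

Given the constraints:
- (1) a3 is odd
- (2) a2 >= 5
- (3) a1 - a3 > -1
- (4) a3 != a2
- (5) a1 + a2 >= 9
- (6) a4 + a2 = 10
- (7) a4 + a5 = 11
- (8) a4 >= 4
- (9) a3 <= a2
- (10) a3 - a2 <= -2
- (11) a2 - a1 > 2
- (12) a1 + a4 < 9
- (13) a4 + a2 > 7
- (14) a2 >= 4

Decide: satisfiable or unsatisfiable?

The assignment a1 = 3, a2 = 6, a3 = 3, a4 = 4, a5 = 7 works:
  constraint 3 holds since a1 - a3 = 0.
  constraint 5 holds since a1 + a2 = 9.
  constraint 6 holds since a4 + a2 = 10.
The rest check out directly.

Satisfiable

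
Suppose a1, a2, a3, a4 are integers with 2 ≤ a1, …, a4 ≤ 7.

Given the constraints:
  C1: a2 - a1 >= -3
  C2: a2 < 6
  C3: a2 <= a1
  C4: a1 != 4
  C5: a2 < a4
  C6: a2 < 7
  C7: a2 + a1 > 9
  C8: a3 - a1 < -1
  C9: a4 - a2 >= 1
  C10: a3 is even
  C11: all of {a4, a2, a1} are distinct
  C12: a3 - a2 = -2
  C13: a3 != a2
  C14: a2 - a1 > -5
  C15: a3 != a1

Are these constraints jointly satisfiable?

Satisfiable

The assignment a1 = 6, a2 = 4, a3 = 2, a4 = 7 works:
  constraint 1 holds since a2 - a1 = -2.
  constraint 7 holds since a2 + a1 = 10.
The rest check out directly.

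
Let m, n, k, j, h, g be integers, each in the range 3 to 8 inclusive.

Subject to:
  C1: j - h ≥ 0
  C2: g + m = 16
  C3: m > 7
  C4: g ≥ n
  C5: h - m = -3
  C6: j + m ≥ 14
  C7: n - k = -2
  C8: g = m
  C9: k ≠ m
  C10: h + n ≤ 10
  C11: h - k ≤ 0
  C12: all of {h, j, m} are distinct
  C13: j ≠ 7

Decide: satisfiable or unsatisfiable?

Satisfiable

One satisfying assignment is m = 8, n = 5, k = 7, j = 6, h = 5, g = 8.
For the less obvious constraints — constraint 1: j - h = 1; constraint 2: g + m = 16 — and the others hold by inspection.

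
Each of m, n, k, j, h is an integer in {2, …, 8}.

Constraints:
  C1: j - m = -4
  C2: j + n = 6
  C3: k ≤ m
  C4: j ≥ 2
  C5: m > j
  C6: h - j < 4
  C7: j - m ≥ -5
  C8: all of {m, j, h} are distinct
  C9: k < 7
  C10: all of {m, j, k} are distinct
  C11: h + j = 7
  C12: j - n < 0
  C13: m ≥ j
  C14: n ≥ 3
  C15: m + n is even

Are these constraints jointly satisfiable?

Satisfiable

Try m = 6, n = 4, k = 4, j = 2, h = 5.
Check constraint 1: j - m = -4; constraint 2: j + n = 6. The remaining constraints are straightforward to verify.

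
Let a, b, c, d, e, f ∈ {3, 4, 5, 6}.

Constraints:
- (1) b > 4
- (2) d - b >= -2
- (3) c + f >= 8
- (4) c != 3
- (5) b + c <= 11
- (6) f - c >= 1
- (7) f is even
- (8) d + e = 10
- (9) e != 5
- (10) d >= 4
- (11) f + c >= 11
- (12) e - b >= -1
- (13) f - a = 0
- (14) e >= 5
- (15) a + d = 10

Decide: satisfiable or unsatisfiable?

Take a = 6, b = 6, c = 5, d = 4, e = 6, f = 6. Then constraint 2: d - b = -2; constraint 3: c + f = 11; constraint 5: b + c = 11, and every other listed constraint is also met.

Satisfiable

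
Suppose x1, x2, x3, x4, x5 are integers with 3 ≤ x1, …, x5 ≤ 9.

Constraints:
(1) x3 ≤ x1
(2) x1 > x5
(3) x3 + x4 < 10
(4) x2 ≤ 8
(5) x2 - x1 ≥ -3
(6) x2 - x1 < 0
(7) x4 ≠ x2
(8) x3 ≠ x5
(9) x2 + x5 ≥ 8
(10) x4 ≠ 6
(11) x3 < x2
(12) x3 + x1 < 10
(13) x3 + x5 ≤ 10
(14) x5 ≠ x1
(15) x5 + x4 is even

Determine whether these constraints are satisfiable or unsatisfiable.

Try x1 = 6, x2 = 5, x3 = 3, x4 = 4, x5 = 4.
Check constraint 3: x3 + x4 = 7; constraint 5: x2 - x1 = -1; constraint 6: x2 - x1 = -1. The remaining constraints are straightforward to verify.

Satisfiable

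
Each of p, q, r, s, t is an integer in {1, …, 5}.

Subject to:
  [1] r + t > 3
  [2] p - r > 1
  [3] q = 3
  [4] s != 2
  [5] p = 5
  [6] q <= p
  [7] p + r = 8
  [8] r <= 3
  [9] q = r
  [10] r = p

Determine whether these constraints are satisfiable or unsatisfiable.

Unsatisfiable

Constraint 3 fixes q = 3 and constraint 5 fixes p = 5. Constraints 9 and 10 give q = r = p, so q = p. But 3 ≠ 5 — contradiction.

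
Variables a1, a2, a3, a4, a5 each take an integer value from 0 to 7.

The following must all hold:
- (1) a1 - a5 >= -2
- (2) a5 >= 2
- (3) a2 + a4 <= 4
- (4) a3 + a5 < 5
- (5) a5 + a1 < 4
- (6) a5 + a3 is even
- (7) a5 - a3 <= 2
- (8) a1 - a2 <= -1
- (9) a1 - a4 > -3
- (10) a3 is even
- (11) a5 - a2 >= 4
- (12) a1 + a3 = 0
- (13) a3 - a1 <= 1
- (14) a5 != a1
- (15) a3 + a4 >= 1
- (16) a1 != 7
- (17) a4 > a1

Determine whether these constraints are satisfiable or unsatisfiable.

Unsatisfiable

Constraints 7, 8, 11, and 13 give a3 − a5 ≥ -2, a5 − a2 ≥ 4, a2 − a1 ≥ 1, a1 − a3 ≥ -1.
Adding all 4 inequalities: the left sides telescope to 0, and the right sides sum to (-2) + 4 + 1 + (-1) = 2. So 0 ≥ 2, which is false.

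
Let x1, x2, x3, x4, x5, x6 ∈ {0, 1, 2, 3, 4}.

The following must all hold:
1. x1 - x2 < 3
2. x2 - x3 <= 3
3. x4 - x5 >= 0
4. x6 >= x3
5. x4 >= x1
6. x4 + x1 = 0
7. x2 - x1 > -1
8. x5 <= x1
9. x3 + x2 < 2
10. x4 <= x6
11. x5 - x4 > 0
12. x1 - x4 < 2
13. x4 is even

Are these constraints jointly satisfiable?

Unsatisfiable

Constraints 5, 8, and 11 give x5 ≤ x1, x1 ≤ x4, x4 < x5. Chaining: x5 ≤ x1 ≤ x4 < x5, which forces x5 < x5 — impossible.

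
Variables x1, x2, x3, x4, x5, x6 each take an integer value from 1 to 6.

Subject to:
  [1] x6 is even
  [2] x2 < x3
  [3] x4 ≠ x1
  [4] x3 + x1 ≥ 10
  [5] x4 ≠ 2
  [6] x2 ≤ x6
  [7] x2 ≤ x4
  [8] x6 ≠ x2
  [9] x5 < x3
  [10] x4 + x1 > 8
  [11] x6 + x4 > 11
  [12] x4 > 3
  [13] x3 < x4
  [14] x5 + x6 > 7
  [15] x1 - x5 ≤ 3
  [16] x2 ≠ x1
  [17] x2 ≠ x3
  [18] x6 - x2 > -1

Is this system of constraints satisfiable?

Setting (x1, x2, x3, x4, x5, x6) = (5, 4, 5, 6, 4, 6) satisfies everything: constraint 4: x3 + x1 = 10; constraint 10: x4 + x1 = 11, and the others follow.

Satisfiable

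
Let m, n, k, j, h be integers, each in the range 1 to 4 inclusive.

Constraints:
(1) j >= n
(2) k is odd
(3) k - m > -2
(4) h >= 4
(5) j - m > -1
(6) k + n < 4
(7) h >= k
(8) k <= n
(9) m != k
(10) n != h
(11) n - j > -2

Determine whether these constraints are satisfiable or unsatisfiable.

Setting (m, n, k, j, h) = (2, 1, 1, 2, 4) satisfies everything: constraint 3: k - m = -1; constraint 5: j - m = 0; constraint 6: k + n = 2, and the others follow.

Satisfiable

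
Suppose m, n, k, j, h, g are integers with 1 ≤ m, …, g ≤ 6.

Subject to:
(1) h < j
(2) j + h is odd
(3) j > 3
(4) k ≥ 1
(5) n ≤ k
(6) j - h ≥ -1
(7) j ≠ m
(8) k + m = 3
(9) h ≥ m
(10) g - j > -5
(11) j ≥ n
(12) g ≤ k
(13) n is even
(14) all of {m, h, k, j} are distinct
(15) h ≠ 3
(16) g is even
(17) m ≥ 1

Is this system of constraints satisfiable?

Satisfiable

Try m = 1, n = 2, k = 2, j = 6, h = 5, g = 2.
Check constraint 6: j - h = 1; constraint 8: k + m = 3. The remaining constraints are straightforward to verify.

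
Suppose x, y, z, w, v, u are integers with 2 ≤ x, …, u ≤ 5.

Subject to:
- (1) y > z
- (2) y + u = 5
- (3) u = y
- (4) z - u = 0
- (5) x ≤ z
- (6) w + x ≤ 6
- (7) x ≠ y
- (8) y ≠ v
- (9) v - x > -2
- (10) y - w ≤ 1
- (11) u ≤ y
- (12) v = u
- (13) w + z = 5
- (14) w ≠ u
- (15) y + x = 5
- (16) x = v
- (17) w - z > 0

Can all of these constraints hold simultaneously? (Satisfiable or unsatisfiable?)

From constraints 3, 12, and 16, x = v = u = y, so x = y. But constraint 7 says x ≠ y. Contradiction.

Unsatisfiable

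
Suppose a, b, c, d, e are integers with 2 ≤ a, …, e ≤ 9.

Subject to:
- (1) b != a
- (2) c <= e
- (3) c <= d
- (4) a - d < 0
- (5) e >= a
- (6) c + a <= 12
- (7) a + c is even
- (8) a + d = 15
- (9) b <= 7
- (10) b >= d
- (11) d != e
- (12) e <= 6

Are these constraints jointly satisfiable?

From constraints 5 and 12: a ≤ e ≤ 6. From constraints 9 and 10: d ≤ b ≤ 7. Hence a + d ≤ 13. But constraint 8 requires a + d = 15, and 15 > 13. Contradiction.

Unsatisfiable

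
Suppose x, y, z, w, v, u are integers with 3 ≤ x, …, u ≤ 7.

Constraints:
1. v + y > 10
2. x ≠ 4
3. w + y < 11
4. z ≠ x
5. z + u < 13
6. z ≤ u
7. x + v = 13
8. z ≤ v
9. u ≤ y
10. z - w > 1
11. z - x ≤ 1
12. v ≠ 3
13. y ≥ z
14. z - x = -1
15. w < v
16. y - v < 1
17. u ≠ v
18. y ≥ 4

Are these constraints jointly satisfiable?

Satisfiable

Try x = 6, y = 6, z = 5, w = 3, v = 7, u = 6.
Check constraint 1: v + y = 13; constraint 3: w + y = 9; constraint 5: z + u = 11. The remaining constraints are straightforward to verify.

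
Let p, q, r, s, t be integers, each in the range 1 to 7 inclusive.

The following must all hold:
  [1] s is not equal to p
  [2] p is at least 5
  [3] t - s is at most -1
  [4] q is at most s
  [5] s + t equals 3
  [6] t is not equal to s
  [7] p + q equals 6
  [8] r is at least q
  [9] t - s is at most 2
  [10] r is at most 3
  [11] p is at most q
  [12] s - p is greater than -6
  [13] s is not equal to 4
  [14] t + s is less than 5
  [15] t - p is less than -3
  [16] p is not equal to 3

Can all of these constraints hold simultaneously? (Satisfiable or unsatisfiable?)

From constraints 2 and 11: q ≥ p and p ≥ 5, so q ≥ 5. From constraints 8 and 10: q ≤ r and r ≤ 3, so q ≤ 3. But 3 < 5, so no value of q works.

Unsatisfiable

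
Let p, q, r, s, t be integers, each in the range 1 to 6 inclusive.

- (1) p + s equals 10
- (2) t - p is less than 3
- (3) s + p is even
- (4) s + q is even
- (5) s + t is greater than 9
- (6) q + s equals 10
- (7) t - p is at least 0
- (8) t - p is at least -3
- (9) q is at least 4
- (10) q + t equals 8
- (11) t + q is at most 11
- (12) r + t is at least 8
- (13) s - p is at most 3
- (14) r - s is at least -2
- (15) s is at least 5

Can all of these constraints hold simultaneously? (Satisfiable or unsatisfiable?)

Satisfiable

Try p = 4, q = 4, r = 4, s = 6, t = 4.
Check constraint 1: p + s = 10; constraint 2: t - p = 0. The remaining constraints are straightforward to verify.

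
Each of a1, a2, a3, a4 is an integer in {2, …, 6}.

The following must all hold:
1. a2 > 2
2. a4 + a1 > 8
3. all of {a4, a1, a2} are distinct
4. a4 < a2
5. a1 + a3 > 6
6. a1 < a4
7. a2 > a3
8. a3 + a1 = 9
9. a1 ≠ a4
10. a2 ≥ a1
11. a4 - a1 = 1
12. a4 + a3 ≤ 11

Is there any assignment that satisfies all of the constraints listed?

Setting (a1, a2, a3, a4) = (4, 6, 5, 5) satisfies everything: constraint 2: a4 + a1 = 9; constraint 5: a1 + a3 = 9, and the others follow.

Satisfiable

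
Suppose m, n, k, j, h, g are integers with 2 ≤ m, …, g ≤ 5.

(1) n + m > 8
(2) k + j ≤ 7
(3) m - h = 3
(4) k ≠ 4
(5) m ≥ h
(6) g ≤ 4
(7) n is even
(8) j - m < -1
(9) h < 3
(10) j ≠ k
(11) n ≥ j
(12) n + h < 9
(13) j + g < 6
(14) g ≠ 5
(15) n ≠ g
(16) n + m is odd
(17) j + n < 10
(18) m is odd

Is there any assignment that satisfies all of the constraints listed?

Satisfiable

Try m = 5, n = 4, k = 2, j = 3, h = 2, g = 2.
Check constraint 1: n + m = 9; constraint 2: k + j = 5. The remaining constraints are straightforward to verify.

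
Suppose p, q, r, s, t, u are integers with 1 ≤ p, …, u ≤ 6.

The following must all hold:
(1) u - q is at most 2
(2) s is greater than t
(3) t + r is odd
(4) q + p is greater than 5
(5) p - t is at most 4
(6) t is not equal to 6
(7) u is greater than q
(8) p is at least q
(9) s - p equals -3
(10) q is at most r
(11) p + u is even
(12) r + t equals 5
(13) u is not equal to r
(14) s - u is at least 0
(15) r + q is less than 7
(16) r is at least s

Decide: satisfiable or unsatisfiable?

Take p = 6, q = 1, r = 3, s = 3, t = 2, u = 2. Then constraint 1: u - q = 1; constraint 4: q + p = 7; constraint 5: p - t = 4, and every other listed constraint is also met.

Satisfiable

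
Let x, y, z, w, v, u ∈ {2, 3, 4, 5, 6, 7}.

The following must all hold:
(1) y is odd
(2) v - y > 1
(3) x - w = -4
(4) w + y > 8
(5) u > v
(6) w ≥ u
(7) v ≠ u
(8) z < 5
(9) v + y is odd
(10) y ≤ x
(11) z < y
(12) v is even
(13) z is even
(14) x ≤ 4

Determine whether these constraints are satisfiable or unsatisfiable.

Satisfiable

The assignment x = 3, y = 3, z = 2, w = 7, v = 6, u = 7 works:
  constraint 2 holds since v - y = 3.
  constraint 3 holds since x - w = -4.
  constraint 4 holds since w + y = 10.
The rest check out directly.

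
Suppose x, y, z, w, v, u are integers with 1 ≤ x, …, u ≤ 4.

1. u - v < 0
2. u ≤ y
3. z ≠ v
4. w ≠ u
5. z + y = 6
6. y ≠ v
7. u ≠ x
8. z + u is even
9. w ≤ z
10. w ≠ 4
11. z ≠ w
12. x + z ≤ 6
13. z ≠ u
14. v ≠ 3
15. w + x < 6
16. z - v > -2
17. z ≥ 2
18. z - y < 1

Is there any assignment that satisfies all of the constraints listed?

Satisfiable

Take x = 2, y = 3, z = 3, w = 2, v = 2, u = 1. Then constraint 1: u - v = -1; constraint 5: z + y = 6; constraint 12: x + z = 5, and every other listed constraint is also met.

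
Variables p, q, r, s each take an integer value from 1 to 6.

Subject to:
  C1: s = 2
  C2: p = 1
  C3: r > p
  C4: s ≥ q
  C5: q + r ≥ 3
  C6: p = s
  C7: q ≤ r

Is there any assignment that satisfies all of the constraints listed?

Constraint 2 fixes p = 1 and constraint 1 fixes s = 2, but constraint 6 requires p = s. Since 1 ≠ 2, contradiction.

Unsatisfiable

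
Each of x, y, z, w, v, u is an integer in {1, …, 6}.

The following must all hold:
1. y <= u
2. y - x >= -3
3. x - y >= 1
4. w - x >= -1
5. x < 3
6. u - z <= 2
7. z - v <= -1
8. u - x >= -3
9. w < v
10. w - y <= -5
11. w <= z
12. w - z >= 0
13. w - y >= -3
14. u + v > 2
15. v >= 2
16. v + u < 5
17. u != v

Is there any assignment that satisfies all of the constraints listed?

Unsatisfiable

Constraints 3, 6, 8, 10, and 12 give w − z ≥ 0, z − u ≥ -2, u − x ≥ -3, x − y ≥ 1, y − w ≥ 5.
Adding all 5 inequalities: the left sides telescope to 0, and the right sides sum to 0 + (-2) + (-3) + 1 + 5 = 1. So 0 ≥ 1, which is false.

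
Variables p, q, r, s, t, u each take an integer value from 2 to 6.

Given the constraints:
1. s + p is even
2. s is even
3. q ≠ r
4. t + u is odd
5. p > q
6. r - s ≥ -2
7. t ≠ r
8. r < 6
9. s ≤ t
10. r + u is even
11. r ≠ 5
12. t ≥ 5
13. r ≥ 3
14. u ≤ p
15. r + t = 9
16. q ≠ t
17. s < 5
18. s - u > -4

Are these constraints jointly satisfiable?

The assignment p = 6, q = 5, r = 3, s = 4, t = 6, u = 5 works:
  constraint 6 holds since r - s = -1.
  constraint 15 holds since r + t = 9.
  constraint 18 holds since s - u = -1.
The rest check out directly.

Satisfiable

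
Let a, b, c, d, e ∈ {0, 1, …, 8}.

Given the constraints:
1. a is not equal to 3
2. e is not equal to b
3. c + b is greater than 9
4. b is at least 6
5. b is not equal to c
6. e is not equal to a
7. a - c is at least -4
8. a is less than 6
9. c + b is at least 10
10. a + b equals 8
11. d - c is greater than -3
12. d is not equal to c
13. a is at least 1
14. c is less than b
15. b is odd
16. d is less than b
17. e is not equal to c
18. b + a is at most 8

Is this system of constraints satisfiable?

Satisfiable

One satisfying assignment is a = 1, b = 7, c = 5, d = 4, e = 0.
For the less obvious constraints — constraint 3: c + b = 12; constraint 7: a - c = -4; constraint 9: c + b = 12 — and the others hold by inspection.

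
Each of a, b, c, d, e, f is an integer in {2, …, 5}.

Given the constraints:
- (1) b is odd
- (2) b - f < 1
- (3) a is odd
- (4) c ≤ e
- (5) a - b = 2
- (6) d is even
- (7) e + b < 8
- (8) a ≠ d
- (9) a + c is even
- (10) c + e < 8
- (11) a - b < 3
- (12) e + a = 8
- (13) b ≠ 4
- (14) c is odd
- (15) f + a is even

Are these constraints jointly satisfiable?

Satisfiable

Setting (a, b, c, d, e, f) = (5, 3, 3, 4, 3, 3) satisfies everything: constraint 2: b - f = 0; constraint 5: a - b = 2, and the others follow.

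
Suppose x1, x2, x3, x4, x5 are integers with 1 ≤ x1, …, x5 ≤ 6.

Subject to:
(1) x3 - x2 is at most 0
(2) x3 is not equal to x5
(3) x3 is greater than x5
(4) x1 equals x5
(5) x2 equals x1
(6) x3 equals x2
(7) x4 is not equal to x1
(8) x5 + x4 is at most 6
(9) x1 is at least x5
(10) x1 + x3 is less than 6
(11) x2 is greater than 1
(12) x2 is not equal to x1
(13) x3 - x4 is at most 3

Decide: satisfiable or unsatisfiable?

From constraints 4, 5, and 6, x3 = x2 = x1 = x5, so x3 = x5. But constraint 2 says x3 ≠ x5. Contradiction.

Unsatisfiable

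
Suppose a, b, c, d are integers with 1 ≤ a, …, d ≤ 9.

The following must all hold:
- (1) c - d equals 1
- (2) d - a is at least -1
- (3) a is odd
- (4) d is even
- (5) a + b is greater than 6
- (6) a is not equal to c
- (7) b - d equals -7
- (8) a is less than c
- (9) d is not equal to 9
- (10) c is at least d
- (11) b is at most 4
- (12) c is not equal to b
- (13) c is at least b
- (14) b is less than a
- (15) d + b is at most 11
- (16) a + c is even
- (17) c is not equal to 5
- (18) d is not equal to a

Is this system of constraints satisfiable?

Try a = 7, b = 1, c = 9, d = 8.
Check constraint 1: c - d = 1; constraint 2: d - a = 1; constraint 5: a + b = 8. The remaining constraints are straightforward to verify.

Satisfiable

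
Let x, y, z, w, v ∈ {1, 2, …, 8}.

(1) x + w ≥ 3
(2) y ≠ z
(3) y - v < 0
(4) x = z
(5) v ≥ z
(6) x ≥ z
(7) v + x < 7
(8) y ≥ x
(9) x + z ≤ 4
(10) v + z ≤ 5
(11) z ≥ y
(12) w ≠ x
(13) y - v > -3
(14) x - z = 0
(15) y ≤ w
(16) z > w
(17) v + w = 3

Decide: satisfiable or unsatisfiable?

Unsatisfiable

Constraints 6, 8, 15, and 16 give z ≤ x, x ≤ y, y ≤ w, w < z. Chaining: z ≤ x ≤ y ≤ w < z, which forces z < z — impossible.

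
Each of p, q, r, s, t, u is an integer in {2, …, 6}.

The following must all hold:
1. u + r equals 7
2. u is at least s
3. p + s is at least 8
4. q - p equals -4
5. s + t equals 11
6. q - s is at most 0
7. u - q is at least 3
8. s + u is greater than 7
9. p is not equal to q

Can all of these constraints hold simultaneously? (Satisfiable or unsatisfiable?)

Satisfiable

Setting (p, q, r, s, t, u) = (6, 2, 2, 5, 6, 5) satisfies everything: constraint 1: u + r = 7; constraint 3: p + s = 11, and the others follow.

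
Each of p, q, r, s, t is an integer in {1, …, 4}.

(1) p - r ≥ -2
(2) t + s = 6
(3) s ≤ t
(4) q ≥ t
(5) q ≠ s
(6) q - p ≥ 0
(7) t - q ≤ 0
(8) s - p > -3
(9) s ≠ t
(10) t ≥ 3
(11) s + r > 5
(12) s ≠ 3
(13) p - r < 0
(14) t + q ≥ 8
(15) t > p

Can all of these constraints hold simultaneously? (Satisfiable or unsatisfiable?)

Setting (p, q, r, s, t) = (2, 4, 4, 2, 4) satisfies everything: constraint 1: p - r = -2; constraint 2: t + s = 6, and the others follow.

Satisfiable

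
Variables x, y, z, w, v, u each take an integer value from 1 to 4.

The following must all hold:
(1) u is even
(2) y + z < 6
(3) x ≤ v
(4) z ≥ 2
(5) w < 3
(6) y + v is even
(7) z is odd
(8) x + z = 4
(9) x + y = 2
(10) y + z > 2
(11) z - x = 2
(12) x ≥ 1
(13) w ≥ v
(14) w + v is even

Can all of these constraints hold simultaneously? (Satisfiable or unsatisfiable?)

The assignment x = 1, y = 1, z = 3, w = 1, v = 1, u = 2 works:
  constraint 2 holds since y + z = 4.
  constraint 8 holds since x + z = 4.
The rest check out directly.

Satisfiable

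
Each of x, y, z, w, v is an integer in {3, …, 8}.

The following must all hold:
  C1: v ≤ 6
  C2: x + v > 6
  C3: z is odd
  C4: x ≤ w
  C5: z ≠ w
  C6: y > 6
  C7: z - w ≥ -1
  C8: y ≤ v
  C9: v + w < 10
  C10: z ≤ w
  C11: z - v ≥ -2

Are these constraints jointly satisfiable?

From constraint 6: y ≥ 7. From constraints 1 and 8: y ≤ v and v ≤ 6, so y ≤ 6. But 6 < 7, so no value of y works.

Unsatisfiable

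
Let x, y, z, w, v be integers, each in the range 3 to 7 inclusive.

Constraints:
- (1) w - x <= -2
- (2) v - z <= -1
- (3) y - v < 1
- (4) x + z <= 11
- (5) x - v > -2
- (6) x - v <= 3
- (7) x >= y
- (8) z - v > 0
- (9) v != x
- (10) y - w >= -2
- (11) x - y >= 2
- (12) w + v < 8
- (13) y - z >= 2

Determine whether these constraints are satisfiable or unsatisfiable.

Constraints 2, 6, 11, and 13 give y − z ≥ 2, z − v ≥ 1, v − x ≥ -3, x − y ≥ 2.
Adding all 4 inequalities: the left sides telescope to 0, and the right sides sum to 2 + 1 + (-3) + 2 = 2. So 0 ≥ 2, which is false.

Unsatisfiable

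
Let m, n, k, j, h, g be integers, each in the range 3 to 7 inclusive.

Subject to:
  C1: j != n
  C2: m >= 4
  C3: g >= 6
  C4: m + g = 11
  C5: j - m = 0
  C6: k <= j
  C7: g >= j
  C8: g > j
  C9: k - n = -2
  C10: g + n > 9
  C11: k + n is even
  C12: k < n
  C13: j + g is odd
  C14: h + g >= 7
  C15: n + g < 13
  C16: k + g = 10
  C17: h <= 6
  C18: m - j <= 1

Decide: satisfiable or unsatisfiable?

The assignment m = 4, n = 5, k = 3, j = 4, h = 3, g = 7 works:
  constraint 4 holds since m + g = 11.
  constraint 5 holds since j - m = 0.
The rest check out directly.

Satisfiable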